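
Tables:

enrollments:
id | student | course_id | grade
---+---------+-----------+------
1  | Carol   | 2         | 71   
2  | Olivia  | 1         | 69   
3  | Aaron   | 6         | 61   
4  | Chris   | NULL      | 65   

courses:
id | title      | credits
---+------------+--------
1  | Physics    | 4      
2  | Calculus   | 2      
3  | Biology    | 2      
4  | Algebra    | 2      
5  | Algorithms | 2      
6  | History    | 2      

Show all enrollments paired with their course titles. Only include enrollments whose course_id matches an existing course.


INNER JOIN keeps only enrollments rows whose course_id matches an id in courses. Walk through each enrollment:
  - enrollment 1 (Carol): course_id=2 -> matches Calculus
  - enrollment 2 (Olivia): course_id=1 -> matches Physics
  - enrollment 3 (Aaron): course_id=6 -> matches History
  - enrollment 4 (Chris): course_id=NULL, no match -> dropped
So 1 of 4 rows is dropped.

SQL:
SELECT a.student, b.title AS course
FROM enrollments a
INNER JOIN courses b ON a.course_id = b.id

Result:
student | course  
--------+---------
Carol   | Calculus
Olivia  | Physics 
Aaron   | History 


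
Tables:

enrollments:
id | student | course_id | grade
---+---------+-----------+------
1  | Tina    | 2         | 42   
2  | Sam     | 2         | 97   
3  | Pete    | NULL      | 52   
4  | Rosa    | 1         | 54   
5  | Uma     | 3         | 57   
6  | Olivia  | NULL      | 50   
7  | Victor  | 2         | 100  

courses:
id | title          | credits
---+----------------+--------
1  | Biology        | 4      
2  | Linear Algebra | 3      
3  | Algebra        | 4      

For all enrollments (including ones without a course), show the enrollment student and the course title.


LEFT JOIN keeps every row from enrollments (the left table); where course_id has no match in courses, the course columns become NULL. Walk through each enrollment:
  - enrollment 1 (Tina): course_id=2 -> matches Linear Algebra
  - enrollment 2 (Sam): course_id=2 -> matches Linear Algebra
  - enrollment 3 (Pete): course_id=NULL, no match -> kept with NULL
  - enrollment 4 (Rosa): course_id=1 -> matches Biology
  - enrollment 5 (Uma): course_id=3 -> matches Algebra
  - enrollment 6 (Olivia): course_id=NULL, no match -> kept with NULL
  - enrollment 7 (Victor): course_id=2 -> matches Linear Algebra
All 7 rows appear; 2 have NULL course.

SQL:
SELECT a.student, b.title AS course
FROM enrollments a
LEFT JOIN courses b ON a.course_id = b.id

Result:
student | course        
--------+---------------
Tina    | Linear Algebra
Sam     | Linear Algebra
Pete    | NULL          
Rosa    | Biology       
Uma     | Algebra       
Olivia  | NULL          
Victor  | Linear Algebra


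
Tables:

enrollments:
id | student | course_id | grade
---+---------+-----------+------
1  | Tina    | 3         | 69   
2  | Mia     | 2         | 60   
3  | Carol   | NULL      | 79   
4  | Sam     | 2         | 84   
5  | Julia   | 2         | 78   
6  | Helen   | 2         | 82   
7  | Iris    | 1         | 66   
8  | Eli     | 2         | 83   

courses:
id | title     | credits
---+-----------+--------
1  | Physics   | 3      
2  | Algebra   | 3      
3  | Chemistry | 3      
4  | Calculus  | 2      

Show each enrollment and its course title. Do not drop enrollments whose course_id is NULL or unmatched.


LEFT JOIN keeps every row from enrollments (the left table); where course_id has no match in courses, the course columns become NULL. Walk through each enrollment:
  - enrollment 1 (Tina): course_id=3 -> matches Chemistry
  - enrollment 2 (Mia): course_id=2 -> matches Algebra
  - enrollment 3 (Carol): course_id=NULL, no match -> kept with NULL
  - enrollment 4 (Sam): course_id=2 -> matches Algebra
  - enrollment 5 (Julia): course_id=2 -> matches Algebra
  - enrollment 6 (Helen): course_id=2 -> matches Algebra
  - enrollment 7 (Iris): course_id=1 -> matches Physics
  - enrollment 8 (Eli): course_id=2 -> matches Algebra
All 8 rows appear; 1 has NULL course.

SQL:
SELECT a.student, b.title AS course
FROM enrollments a
LEFT JOIN courses b ON a.course_id = b.id

Result:
student | course   
--------+----------
Tina    | Chemistry
Mia     | Algebra  
Carol   | NULL     
Sam     | Algebra  
Julia   | Algebra  
Helen   | Algebra  
Iris    | Physics  
Eli     | Algebra  


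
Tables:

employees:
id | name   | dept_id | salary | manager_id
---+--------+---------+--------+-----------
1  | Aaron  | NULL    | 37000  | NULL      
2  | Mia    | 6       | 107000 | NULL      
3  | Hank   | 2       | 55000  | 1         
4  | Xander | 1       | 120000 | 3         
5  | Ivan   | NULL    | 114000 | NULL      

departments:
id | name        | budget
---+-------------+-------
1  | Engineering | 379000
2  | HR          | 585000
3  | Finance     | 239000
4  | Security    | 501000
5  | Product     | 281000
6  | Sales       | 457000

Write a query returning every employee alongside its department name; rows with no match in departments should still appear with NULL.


LEFT JOIN keeps every row from employees (the left table); where dept_id has no match in departments, the department columns become NULL. Walk through each employee:
  - employee 1 (Aaron): dept_id=NULL, no match -> kept with NULL
  - employee 2 (Mia): dept_id=6 -> matches Sales
  - employee 3 (Hank): dept_id=2 -> matches HR
  - employee 4 (Xander): dept_id=1 -> matches Engineering
  - employee 5 (Ivan): dept_id=NULL, no match -> kept with NULL
All 5 rows appear; 2 have NULL department.

SQL:
SELECT a.name, b.name AS department
FROM employees a
LEFT JOIN departments b ON a.dept_id = b.id

Result:
name   | department 
-------+------------
Aaron  | NULL       
Mia    | Sales      
Hank   | HR         
Xander | Engineering
Ivan   | NULL       


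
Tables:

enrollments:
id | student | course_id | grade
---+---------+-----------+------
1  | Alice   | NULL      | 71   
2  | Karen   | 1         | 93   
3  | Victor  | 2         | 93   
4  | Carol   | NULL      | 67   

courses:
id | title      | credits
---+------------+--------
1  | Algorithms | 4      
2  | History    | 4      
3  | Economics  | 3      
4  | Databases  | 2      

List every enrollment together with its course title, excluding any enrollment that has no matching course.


INNER JOIN keeps only enrollments rows whose course_id matches an id in courses. Walk through each enrollment:
  - enrollment 1 (Alice): course_id=NULL, no match -> dropped
  - enrollment 2 (Karen): course_id=1 -> matches Algorithms
  - enrollment 3 (Victor): course_id=2 -> matches History
  - enrollment 4 (Carol): course_id=NULL, no match -> dropped
So 2 of 4 rows are dropped.

SQL:
SELECT a.student, b.title AS course
FROM enrollments a
INNER JOIN courses b ON a.course_id = b.id

Result:
student | course    
--------+-----------
Karen   | Algorithms
Victor  | History   


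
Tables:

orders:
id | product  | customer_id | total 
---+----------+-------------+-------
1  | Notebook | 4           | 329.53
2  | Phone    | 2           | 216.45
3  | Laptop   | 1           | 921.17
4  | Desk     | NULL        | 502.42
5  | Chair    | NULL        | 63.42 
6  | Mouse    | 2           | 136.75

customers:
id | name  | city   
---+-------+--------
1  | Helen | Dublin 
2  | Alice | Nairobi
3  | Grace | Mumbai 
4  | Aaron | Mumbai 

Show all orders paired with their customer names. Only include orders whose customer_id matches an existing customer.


INNER JOIN keeps only orders rows whose customer_id matches an id in customers. Walk through each order:
  - order 1 (Notebook): customer_id=4 -> matches Aaron
  - order 2 (Phone): customer_id=2 -> matches Alice
  - order 3 (Laptop): customer_id=1 -> matches Helen
  - order 4 (Desk): customer_id=NULL, no match -> dropped
  - order 5 (Chair): customer_id=NULL, no match -> dropped
  - order 6 (Mouse): customer_id=2 -> matches Alice
So 2 of 6 rows are dropped.

SQL:
SELECT a.product, b.name AS customer
FROM orders a
INNER JOIN customers b ON a.customer_id = b.id

Result:
product  | customer
---------+---------
Notebook | Aaron   
Phone    | Alice   
Laptop   | Helen   
Mouse    | Alice   


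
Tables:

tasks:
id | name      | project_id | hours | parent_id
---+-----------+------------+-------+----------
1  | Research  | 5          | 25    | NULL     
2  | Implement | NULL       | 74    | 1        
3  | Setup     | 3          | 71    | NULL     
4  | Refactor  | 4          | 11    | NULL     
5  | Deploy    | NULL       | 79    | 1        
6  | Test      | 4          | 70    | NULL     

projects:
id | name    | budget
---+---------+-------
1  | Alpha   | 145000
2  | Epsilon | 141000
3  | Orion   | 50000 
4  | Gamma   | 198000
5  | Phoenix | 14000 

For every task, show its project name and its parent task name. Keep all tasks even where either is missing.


Two LEFT JOINs from the same base table tasks: one to projects via project_id, one to tasks itself via parent_id. Both are LEFT so every task is preserved.
Match against projects:
  - task 1 (Research): project_id=5 -> matches Phoenix
  - task 2 (Implement): project_id=NULL, no match -> kept with NULL
  - task 3 (Setup): project_id=3 -> matches Orion
  - task 4 (Refactor): project_id=4 -> matches Gamma
  - task 5 (Deploy): project_id=NULL, no match -> kept with NULL
  - task 6 (Test): project_id=4 -> matches Gamma
Match against tasks (self):
  - task 1 (Research): parent_id=NULL -> NULL
  - task 2 (Implement): parent_id=1 -> Research
  - task 3 (Setup): parent_id=NULL -> NULL
  - task 4 (Refactor): parent_id=NULL -> NULL
  - task 5 (Deploy): parent_id=1 -> Research
  - task 6 (Test): parent_id=NULL -> NULL

SQL:
SELECT a.name, b.name AS project, c.name AS parent
FROM tasks a
LEFT JOIN projects b ON a.project_id = b.id
LEFT JOIN tasks c ON a.parent_id = c.id

Result:
name      | project | parent  
----------+---------+---------
Research  | Phoenix | NULL    
Implement | NULL    | Research
Setup     | Orion   | NULL    
Refactor  | Gamma   | NULL    
Deploy    | NULL    | Research
Test      | Gamma   | NULL    


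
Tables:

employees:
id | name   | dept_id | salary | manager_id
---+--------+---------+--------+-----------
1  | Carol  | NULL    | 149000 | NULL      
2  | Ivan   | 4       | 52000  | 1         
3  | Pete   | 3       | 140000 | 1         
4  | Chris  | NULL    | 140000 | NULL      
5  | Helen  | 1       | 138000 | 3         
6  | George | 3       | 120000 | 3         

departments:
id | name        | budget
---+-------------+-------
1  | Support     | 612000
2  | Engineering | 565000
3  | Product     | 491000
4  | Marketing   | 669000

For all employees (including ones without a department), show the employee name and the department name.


LEFT JOIN keeps every row from employees (the left table); where dept_id has no match in departments, the department columns become NULL. Walk through each employee:
  - employee 1 (Carol): dept_id=NULL, no match -> kept with NULL
  - employee 2 (Ivan): dept_id=4 -> matches Marketing
  - employee 3 (Pete): dept_id=3 -> matches Product
  - employee 4 (Chris): dept_id=NULL, no match -> kept with NULL
  - employee 5 (Helen): dept_id=1 -> matches Support
  - employee 6 (George): dept_id=3 -> matches Product
All 6 rows appear; 2 have NULL department.

SQL:
SELECT a.name, b.name AS department
FROM employees a
LEFT JOIN departments b ON a.dept_id = b.id

Result:
name   | department
-------+-----------
Carol  | NULL      
Ivan   | Marketing 
Pete   | Product   
Chris  | NULL      
Helen  | Support   
George | Product   


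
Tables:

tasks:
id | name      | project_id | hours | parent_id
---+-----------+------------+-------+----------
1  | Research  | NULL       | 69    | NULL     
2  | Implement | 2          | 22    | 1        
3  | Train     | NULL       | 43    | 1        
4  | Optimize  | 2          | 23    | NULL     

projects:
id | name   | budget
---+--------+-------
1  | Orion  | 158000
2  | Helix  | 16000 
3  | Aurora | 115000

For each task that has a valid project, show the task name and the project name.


INNER JOIN keeps only tasks rows whose project_id matches an id in projects. Walk through each task:
  - task 1 (Research): project_id=NULL, no match -> dropped
  - task 2 (Implement): project_id=2 -> matches Helix
  - task 3 (Train): project_id=NULL, no match -> dropped
  - task 4 (Optimize): project_id=2 -> matches Helix
So 2 of 4 rows are dropped.

SQL:
SELECT a.name, b.name AS project
FROM tasks a
INNER JOIN projects b ON a.project_id = b.id

Result:
name      | project
----------+--------
Implement | Helix  
Optimize  | Helix  


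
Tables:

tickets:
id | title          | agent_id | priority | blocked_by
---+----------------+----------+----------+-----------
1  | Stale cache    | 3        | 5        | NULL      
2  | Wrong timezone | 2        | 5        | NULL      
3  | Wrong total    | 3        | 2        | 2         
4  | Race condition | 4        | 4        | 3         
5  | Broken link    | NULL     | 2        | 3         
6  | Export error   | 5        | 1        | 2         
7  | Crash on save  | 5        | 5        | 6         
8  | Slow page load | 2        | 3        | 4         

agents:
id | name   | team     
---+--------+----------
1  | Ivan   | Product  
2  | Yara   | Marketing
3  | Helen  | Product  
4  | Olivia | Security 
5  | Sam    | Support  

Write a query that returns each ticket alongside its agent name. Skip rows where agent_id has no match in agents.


INNER JOIN keeps only tickets rows whose agent_id matches an id in agents. Walk through each ticket:
  - ticket 1 (Stale cache): agent_id=3 -> matches Helen
  - ticket 2 (Wrong timezone): agent_id=2 -> matches Yara
  - ticket 3 (Wrong total): agent_id=3 -> matches Helen
  - ticket 4 (Race condition): agent_id=4 -> matches Olivia
  - ticket 5 (Broken link): agent_id=NULL, no match -> dropped
  - ticket 6 (Export error): agent_id=5 -> matches Sam
  - ticket 7 (Crash on save): agent_id=5 -> matches Sam
  - ticket 8 (Slow page load): agent_id=2 -> matches Yara
So 1 of 8 rows is dropped.

SQL:
SELECT a.title, b.name AS agent
FROM tickets a
INNER JOIN agents b ON a.agent_id = b.id

Result:
title          | agent 
---------------+-------
Stale cache    | Helen 
Wrong timezone | Yara  
Wrong total    | Helen 
Race condition | Olivia
Export error   | Sam   
Crash on save  | Sam   
Slow page load | Yara  


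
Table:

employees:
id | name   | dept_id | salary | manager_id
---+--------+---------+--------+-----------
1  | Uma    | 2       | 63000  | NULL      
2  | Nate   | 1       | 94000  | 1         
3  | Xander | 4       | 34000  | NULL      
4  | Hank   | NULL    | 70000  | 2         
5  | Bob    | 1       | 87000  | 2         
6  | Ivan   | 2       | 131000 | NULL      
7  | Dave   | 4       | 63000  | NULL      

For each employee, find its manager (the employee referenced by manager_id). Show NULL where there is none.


This is a self-join: employees is joined to a second copy of itself, matching each row's manager_id to another row's id. Use LEFT JOIN so rows with manager_id=NULL are kept.
  - employee 1 (Uma): manager_id=NULL -> NULL
  - employee 2 (Nate): manager_id=1 -> Uma
  - employee 3 (Xander): manager_id=NULL -> NULL
  - employee 4 (Hank): manager_id=2 -> Nate
  - employee 5 (Bob): manager_id=2 -> Nate
  - employee 6 (Ivan): manager_id=NULL -> NULL
  - employee 7 (Dave): manager_id=NULL -> NULL

SQL:
SELECT a.name AS item, b.name AS manager
FROM employees a
LEFT JOIN employees b ON a.manager_id = b.id

Result:
item   | manager
-------+--------
Uma    | NULL   
Nate   | Uma    
Xander | NULL   
Hank   | Nate   
Bob    | Nate   
Ivan   | NULL   
Dave   | NULL   


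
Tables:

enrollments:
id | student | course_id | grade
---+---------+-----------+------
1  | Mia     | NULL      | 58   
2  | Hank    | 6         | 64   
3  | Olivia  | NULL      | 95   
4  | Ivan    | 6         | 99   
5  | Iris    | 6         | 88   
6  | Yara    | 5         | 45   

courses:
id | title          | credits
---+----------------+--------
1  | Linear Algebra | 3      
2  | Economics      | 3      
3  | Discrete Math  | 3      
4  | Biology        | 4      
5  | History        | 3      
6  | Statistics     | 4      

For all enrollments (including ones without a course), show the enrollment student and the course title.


LEFT JOIN keeps every row from enrollments (the left table); where course_id has no match in courses, the course columns become NULL. Walk through each enrollment:
  - enrollment 1 (Mia): course_id=NULL, no match -> kept with NULL
  - enrollment 2 (Hank): course_id=6 -> matches Statistics
  - enrollment 3 (Olivia): course_id=NULL, no match -> kept with NULL
  - enrollment 4 (Ivan): course_id=6 -> matches Statistics
  - enrollment 5 (Iris): course_id=6 -> matches Statistics
  - enrollment 6 (Yara): course_id=5 -> matches History
All 6 rows appear; 2 have NULL course.

SQL:
SELECT a.student, b.title AS course
FROM enrollments a
LEFT JOIN courses b ON a.course_id = b.id

Result:
student | course    
--------+-----------
Mia     | NULL      
Hank    | Statistics
Olivia  | NULL      
Ivan    | Statistics
Iris    | Statistics
Yara    | History   


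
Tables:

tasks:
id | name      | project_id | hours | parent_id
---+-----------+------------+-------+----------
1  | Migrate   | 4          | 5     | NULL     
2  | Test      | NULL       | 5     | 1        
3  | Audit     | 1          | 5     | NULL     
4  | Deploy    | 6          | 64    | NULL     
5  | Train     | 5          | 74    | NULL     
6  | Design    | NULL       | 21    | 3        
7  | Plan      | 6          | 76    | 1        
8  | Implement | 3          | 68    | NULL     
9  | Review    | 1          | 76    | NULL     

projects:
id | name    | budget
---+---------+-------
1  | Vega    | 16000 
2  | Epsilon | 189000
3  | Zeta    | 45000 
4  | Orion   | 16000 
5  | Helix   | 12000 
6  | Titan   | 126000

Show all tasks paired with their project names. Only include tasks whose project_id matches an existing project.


INNER JOIN keeps only tasks rows whose project_id matches an id in projects. Walk through each task:
  - task 1 (Migrate): project_id=4 -> matches Orion
  - task 2 (Test): project_id=NULL, no match -> dropped
  - task 3 (Audit): project_id=1 -> matches Vega
  - task 4 (Deploy): project_id=6 -> matches Titan
  - task 5 (Train): project_id=5 -> matches Helix
  - task 6 (Design): project_id=NULL, no match -> dropped
  - task 7 (Plan): project_id=6 -> matches Titan
  - task 8 (Implement): project_id=3 -> matches Zeta
  - task 9 (Review): project_id=1 -> matches Vega
So 2 of 9 rows are dropped.

SQL:
SELECT a.name, b.name AS project
FROM tasks a
INNER JOIN projects b ON a.project_id = b.id

Result:
name      | project
----------+--------
Migrate   | Orion  
Audit     | Vega   
Deploy    | Titan  
Train     | Helix  
Plan      | Titan  
Implement | Zeta   
Review    | Vega   


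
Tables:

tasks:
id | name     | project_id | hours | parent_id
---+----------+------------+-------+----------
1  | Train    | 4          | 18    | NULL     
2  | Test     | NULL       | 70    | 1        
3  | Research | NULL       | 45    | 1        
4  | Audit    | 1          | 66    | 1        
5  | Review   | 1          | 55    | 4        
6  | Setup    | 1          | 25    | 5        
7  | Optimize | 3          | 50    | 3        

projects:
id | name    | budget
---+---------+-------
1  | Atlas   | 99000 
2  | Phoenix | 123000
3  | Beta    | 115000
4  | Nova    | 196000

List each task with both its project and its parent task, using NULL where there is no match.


Two LEFT JOINs from the same base table tasks: one to projects via project_id, one to tasks itself via parent_id. Both are LEFT so every task is preserved.
Match against projects:
  - task 1 (Train): project_id=4 -> matches Nova
  - task 2 (Test): project_id=NULL, no match -> kept with NULL
  - task 3 (Research): project_id=NULL, no match -> kept with NULL
  - task 4 (Audit): project_id=1 -> matches Atlas
  - task 5 (Review): project_id=1 -> matches Atlas
  - task 6 (Setup): project_id=1 -> matches Atlas
  - task 7 (Optimize): project_id=3 -> matches Beta
Match against tasks (self):
  - task 1 (Train): parent_id=NULL -> NULL
  - task 2 (Test): parent_id=1 -> Train
  - task 3 (Research): parent_id=1 -> Train
  - task 4 (Audit): parent_id=1 -> Train
  - task 5 (Review): parent_id=4 -> Audit
  - task 6 (Setup): parent_id=5 -> Review
  - task 7 (Optimize): parent_id=3 -> Research

SQL:
SELECT a.name, b.name AS project, c.name AS parent
FROM tasks a
LEFT JOIN projects b ON a.project_id = b.id
LEFT JOIN tasks c ON a.parent_id = c.id

Result:
name     | project | parent  
---------+---------+---------
Train    | Nova    | NULL    
Test     | NULL    | Train   
Research | NULL    | Train   
Audit    | Atlas   | Train   
Review   | Atlas   | Audit   
Setup    | Atlas   | Review  
Optimize | Beta    | Research


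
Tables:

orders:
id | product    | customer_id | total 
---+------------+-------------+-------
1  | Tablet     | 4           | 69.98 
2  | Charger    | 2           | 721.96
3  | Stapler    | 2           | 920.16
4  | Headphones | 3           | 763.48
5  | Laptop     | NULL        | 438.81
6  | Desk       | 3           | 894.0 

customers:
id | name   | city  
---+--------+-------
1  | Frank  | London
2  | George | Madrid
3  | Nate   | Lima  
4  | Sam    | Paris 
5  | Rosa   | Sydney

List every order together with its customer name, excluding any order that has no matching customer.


INNER JOIN keeps only orders rows whose customer_id matches an id in customers. Walk through each order:
  - order 1 (Tablet): customer_id=4 -> matches Sam
  - order 2 (Charger): customer_id=2 -> matches George
  - order 3 (Stapler): customer_id=2 -> matches George
  - order 4 (Headphones): customer_id=3 -> matches Nate
  - order 5 (Laptop): customer_id=NULL, no match -> dropped
  - order 6 (Desk): customer_id=3 -> matches Nate
So 1 of 6 rows is dropped.

SQL:
SELECT a.product, b.name AS customer
FROM orders a
INNER JOIN customers b ON a.customer_id = b.id

Result:
product    | customer
-----------+---------
Tablet     | Sam     
Charger    | George  
Stapler    | George  
Headphones | Nate    
Desk       | Nate    


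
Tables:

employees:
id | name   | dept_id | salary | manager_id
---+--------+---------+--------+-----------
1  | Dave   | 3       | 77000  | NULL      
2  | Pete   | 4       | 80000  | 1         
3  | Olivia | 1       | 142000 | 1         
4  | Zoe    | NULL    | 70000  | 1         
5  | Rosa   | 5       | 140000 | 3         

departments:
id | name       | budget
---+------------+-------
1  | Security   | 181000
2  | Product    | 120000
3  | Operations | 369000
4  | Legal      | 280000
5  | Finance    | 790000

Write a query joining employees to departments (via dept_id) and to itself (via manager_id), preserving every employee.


Two LEFT JOINs from the same base table employees: one to departments via dept_id, one to employees itself via manager_id. Both are LEFT so every employee is preserved.
Match against departments:
  - employee 1 (Dave): dept_id=3 -> matches Operations
  - employee 2 (Pete): dept_id=4 -> matches Legal
  - employee 3 (Olivia): dept_id=1 -> matches Security
  - employee 4 (Zoe): dept_id=NULL, no match -> kept with NULL
  - employee 5 (Rosa): dept_id=5 -> matches Finance
Match against employees (self):
  - employee 1 (Dave): manager_id=NULL -> NULL
  - employee 2 (Pete): manager_id=1 -> Dave
  - employee 3 (Olivia): manager_id=1 -> Dave
  - employee 4 (Zoe): manager_id=1 -> Dave
  - employee 5 (Rosa): manager_id=3 -> Olivia

SQL:
SELECT a.name, b.name AS department, c.name AS manager
FROM employees a
LEFT JOIN departments b ON a.dept_id = b.id
LEFT JOIN employees c ON a.manager_id = c.id

Result:
name   | department | manager
-------+------------+--------
Dave   | Operations | NULL   
Pete   | Legal      | Dave   
Olivia | Security   | Dave   
Zoe    | NULL       | Dave   
Rosa   | Finance    | Olivia 


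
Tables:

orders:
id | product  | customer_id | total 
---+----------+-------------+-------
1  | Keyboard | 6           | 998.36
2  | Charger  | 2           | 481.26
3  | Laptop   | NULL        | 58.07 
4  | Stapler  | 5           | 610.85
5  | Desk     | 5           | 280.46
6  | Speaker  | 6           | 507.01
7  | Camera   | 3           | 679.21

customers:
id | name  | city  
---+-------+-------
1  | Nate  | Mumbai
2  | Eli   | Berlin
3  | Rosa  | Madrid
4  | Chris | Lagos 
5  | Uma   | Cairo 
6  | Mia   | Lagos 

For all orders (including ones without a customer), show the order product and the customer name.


LEFT JOIN keeps every row from orders (the left table); where customer_id has no match in customers, the customer columns become NULL. Walk through each order:
  - order 1 (Keyboard): customer_id=6 -> matches Mia
  - order 2 (Charger): customer_id=2 -> matches Eli
  - order 3 (Laptop): customer_id=NULL, no match -> kept with NULL
  - order 4 (Stapler): customer_id=5 -> matches Uma
  - order 5 (Desk): customer_id=5 -> matches Uma
  - order 6 (Speaker): customer_id=6 -> matches Mia
  - order 7 (Camera): customer_id=3 -> matches Rosa
All 7 rows appear; 1 has NULL customer.

SQL:
SELECT a.product, b.name AS customer
FROM orders a
LEFT JOIN customers b ON a.customer_id = b.id

Result:
product  | customer
---------+---------
Keyboard | Mia     
Charger  | Eli     
Laptop   | NULL    
Stapler  | Uma     
Desk     | Uma     
Speaker  | Mia     
Camera   | Rosa    


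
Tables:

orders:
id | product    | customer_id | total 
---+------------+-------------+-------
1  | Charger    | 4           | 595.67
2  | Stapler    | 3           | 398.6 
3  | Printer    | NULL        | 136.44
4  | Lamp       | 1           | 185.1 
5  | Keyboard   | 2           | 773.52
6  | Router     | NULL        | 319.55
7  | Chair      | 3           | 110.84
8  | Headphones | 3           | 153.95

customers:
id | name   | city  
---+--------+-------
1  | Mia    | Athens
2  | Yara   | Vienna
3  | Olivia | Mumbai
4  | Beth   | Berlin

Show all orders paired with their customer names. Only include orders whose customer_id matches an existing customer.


INNER JOIN keeps only orders rows whose customer_id matches an id in customers. Walk through each order:
  - order 1 (Charger): customer_id=4 -> matches Beth
  - order 2 (Stapler): customer_id=3 -> matches Olivia
  - order 3 (Printer): customer_id=NULL, no match -> dropped
  - order 4 (Lamp): customer_id=1 -> matches Mia
  - order 5 (Keyboard): customer_id=2 -> matches Yara
  - order 6 (Router): customer_id=NULL, no match -> dropped
  - order 7 (Chair): customer_id=3 -> matches Olivia
  - order 8 (Headphones): customer_id=3 -> matches Olivia
So 2 of 8 rows are dropped.

SQL:
SELECT a.product, b.name AS customer
FROM orders a
INNER JOIN customers b ON a.customer_id = b.id

Result:
product    | customer
-----------+---------
Charger    | Beth    
Stapler    | Olivia  
Lamp       | Mia     
Keyboard   | Yara    
Chair      | Olivia  
Headphones | Olivia  


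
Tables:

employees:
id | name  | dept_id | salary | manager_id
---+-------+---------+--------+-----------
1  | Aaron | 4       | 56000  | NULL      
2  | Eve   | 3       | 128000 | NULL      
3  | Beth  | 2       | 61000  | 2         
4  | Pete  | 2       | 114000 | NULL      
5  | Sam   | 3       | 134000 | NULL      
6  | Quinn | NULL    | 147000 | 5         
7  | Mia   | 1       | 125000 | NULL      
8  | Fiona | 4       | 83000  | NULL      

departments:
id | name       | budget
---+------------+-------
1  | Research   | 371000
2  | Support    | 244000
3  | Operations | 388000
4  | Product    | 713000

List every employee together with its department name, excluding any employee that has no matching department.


INNER JOIN keeps only employees rows whose dept_id matches an id in departments. Walk through each employee:
  - employee 1 (Aaron): dept_id=4 -> matches Product
  - employee 2 (Eve): dept_id=3 -> matches Operations
  - employee 3 (Beth): dept_id=2 -> matches Support
  - employee 4 (Pete): dept_id=2 -> matches Support
  - employee 5 (Sam): dept_id=3 -> matches Operations
  - employee 6 (Quinn): dept_id=NULL, no match -> dropped
  - employee 7 (Mia): dept_id=1 -> matches Research
  - employee 8 (Fiona): dept_id=4 -> matches Product
So 1 of 8 rows is dropped.

SQL:
SELECT a.name, b.name AS department
FROM employees a
INNER JOIN departments b ON a.dept_id = b.id

Result:
name  | department
------+-----------
Aaron | Product   
Eve   | Operations
Beth  | Support   
Pete  | Support   
Sam   | Operations
Mia   | Research  
Fiona | Product   


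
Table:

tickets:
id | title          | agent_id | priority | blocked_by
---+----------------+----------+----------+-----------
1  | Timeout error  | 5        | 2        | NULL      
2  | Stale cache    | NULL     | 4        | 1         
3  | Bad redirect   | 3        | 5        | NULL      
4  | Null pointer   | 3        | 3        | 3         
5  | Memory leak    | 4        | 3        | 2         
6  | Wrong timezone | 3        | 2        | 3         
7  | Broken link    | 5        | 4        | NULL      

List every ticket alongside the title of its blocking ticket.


This is a self-join: tickets is joined to a second copy of itself, matching each row's blocked_by to another row's id. Use LEFT JOIN so rows with blocked_by=NULL are kept.
  - ticket 1 (Timeout error): blocked_by=NULL -> NULL
  - ticket 2 (Stale cache): blocked_by=1 -> Timeout error
  - ticket 3 (Bad redirect): blocked_by=NULL -> NULL
  - ticket 4 (Null pointer): blocked_by=3 -> Bad redirect
  - ticket 5 (Memory leak): blocked_by=2 -> Stale cache
  - ticket 6 (Wrong timezone): blocked_by=3 -> Bad redirect
  - ticket 7 (Broken link): blocked_by=NULL -> NULL

SQL:
SELECT a.title AS item, b.title AS blocked_by
FROM tickets a
LEFT JOIN tickets b ON a.blocked_by = b.id

Result:
item           | blocked_by   
---------------+--------------
Timeout error  | NULL         
Stale cache    | Timeout error
Bad redirect   | NULL         
Null pointer   | Bad redirect 
Memory leak    | Stale cache  
Wrong timezone | Bad redirect 
Broken link    | NULL         


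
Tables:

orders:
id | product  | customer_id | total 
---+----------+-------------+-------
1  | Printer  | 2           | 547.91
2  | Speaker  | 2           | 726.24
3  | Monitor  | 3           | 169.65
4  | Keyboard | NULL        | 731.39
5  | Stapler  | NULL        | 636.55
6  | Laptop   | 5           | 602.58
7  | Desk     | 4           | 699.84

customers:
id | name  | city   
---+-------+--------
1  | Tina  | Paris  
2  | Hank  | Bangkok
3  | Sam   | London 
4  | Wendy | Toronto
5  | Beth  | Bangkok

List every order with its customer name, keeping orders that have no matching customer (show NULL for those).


LEFT JOIN keeps every row from orders (the left table); where customer_id has no match in customers, the customer columns become NULL. Walk through each order:
  - order 1 (Printer): customer_id=2 -> matches Hank
  - order 2 (Speaker): customer_id=2 -> matches Hank
  - order 3 (Monitor): customer_id=3 -> matches Sam
  - order 4 (Keyboard): customer_id=NULL, no match -> kept with NULL
  - order 5 (Stapler): customer_id=NULL, no match -> kept with NULL
  - order 6 (Laptop): customer_id=5 -> matches Beth
  - order 7 (Desk): customer_id=4 -> matches Wendy
All 7 rows appear; 2 have NULL customer.

SQL:
SELECT a.product, b.name AS customer
FROM orders a
LEFT JOIN customers b ON a.customer_id = b.id

Result:
product  | customer
---------+---------
Printer  | Hank    
Speaker  | Hank    
Monitor  | Sam     
Keyboard | NULL    
Stapler  | NULL    
Laptop   | Beth    
Desk     | Wendy   


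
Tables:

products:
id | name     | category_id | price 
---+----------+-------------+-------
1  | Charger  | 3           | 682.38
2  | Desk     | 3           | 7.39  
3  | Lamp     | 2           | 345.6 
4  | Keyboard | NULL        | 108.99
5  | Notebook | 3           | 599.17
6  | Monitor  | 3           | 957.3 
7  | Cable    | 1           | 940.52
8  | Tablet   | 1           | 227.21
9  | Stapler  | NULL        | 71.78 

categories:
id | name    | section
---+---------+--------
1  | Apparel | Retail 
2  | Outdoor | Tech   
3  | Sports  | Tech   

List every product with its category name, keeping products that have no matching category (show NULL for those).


LEFT JOIN keeps every row from products (the left table); where category_id has no match in categories, the category columns become NULL. Walk through each product:
  - product 1 (Charger): category_id=3 -> matches Sports
  - product 2 (Desk): category_id=3 -> matches Sports
  - product 3 (Lamp): category_id=2 -> matches Outdoor
  - product 4 (Keyboard): category_id=NULL, no match -> kept with NULL
  - product 5 (Notebook): category_id=3 -> matches Sports
  - product 6 (Monitor): category_id=3 -> matches Sports
  - product 7 (Cable): category_id=1 -> matches Apparel
  - product 8 (Tablet): category_id=1 -> matches Apparel
  - product 9 (Stapler): category_id=NULL, no match -> kept with NULL
All 9 rows appear; 2 have NULL category.

SQL:
SELECT a.name, b.name AS category
FROM products a
LEFT JOIN categories b ON a.category_id = b.id

Result:
name     | category
---------+---------
Charger  | Sports  
Desk     | Sports  
Lamp     | Outdoor 
Keyboard | NULL    
Notebook | Sports  
Monitor  | Sports  
Cable    | Apparel 
Tablet   | Apparel 
Stapler  | NULL    


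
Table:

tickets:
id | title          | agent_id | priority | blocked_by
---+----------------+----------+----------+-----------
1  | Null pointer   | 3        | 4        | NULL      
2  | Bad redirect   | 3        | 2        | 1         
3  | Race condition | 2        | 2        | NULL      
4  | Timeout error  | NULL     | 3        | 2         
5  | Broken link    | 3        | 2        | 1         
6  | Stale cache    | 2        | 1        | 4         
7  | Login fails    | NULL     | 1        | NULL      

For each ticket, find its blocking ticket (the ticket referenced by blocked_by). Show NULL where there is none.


This is a self-join: tickets is joined to a second copy of itself, matching each row's blocked_by to another row's id. Use LEFT JOIN so rows with blocked_by=NULL are kept.
  - ticket 1 (Null pointer): blocked_by=NULL -> NULL
  - ticket 2 (Bad redirect): blocked_by=1 -> Null pointer
  - ticket 3 (Race condition): blocked_by=NULL -> NULL
  - ticket 4 (Timeout error): blocked_by=2 -> Bad redirect
  - ticket 5 (Broken link): blocked_by=1 -> Null pointer
  - ticket 6 (Stale cache): blocked_by=4 -> Timeout error
  - ticket 7 (Login fails): blocked_by=NULL -> NULL

SQL:
SELECT a.title AS item, b.title AS blocked_by
FROM tickets a
LEFT JOIN tickets b ON a.blocked_by = b.id

Result:
item           | blocked_by   
---------------+--------------
Null pointer   | NULL         
Bad redirect   | Null pointer 
Race condition | NULL         
Timeout error  | Bad redirect 
Broken link    | Null pointer 
Stale cache    | Timeout error
Login fails    | NULL         


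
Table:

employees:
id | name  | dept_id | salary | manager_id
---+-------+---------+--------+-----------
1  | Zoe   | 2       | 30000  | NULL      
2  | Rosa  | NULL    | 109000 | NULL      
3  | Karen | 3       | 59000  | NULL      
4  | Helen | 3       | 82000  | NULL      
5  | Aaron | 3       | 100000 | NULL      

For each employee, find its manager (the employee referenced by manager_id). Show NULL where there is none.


This is a self-join: employees is joined to a second copy of itself, matching each row's manager_id to another row's id. Use LEFT JOIN so rows with manager_id=NULL are kept.
  - employee 1 (Zoe): manager_id=NULL -> NULL
  - employee 2 (Rosa): manager_id=NULL -> NULL
  - employee 3 (Karen): manager_id=NULL -> NULL
  - employee 4 (Helen): manager_id=NULL -> NULL
  - employee 5 (Aaron): manager_id=NULL -> NULL

SQL:
SELECT a.name AS item, b.name AS manager
FROM employees a
LEFT JOIN employees b ON a.manager_id = b.id

Result:
item  | manager
------+--------
Zoe   | NULL   
Rosa  | NULL   
Karen | NULL   
Helen | NULL   
Aaron | NULL   


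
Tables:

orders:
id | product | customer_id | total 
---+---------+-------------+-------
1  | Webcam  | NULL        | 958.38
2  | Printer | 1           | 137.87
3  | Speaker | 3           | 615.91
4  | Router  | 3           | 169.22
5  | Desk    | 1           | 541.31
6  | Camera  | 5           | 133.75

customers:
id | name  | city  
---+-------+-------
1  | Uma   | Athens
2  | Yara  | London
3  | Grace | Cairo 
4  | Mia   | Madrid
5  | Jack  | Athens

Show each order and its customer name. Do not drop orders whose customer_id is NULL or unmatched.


LEFT JOIN keeps every row from orders (the left table); where customer_id has no match in customers, the customer columns become NULL. Walk through each order:
  - order 1 (Webcam): customer_id=NULL, no match -> kept with NULL
  - order 2 (Printer): customer_id=1 -> matches Uma
  - order 3 (Speaker): customer_id=3 -> matches Grace
  - order 4 (Router): customer_id=3 -> matches Grace
  - order 5 (Desk): customer_id=1 -> matches Uma
  - order 6 (Camera): customer_id=5 -> matches Jack
All 6 rows appear; 1 has NULL customer.

SQL:
SELECT a.product, b.name AS customer
FROM orders a
LEFT JOIN customers b ON a.customer_id = b.id

Result:
product | customer
--------+---------
Webcam  | NULL    
Printer | Uma     
Speaker | Grace   
Router  | Grace   
Desk    | Uma     
Camera  | Jack    


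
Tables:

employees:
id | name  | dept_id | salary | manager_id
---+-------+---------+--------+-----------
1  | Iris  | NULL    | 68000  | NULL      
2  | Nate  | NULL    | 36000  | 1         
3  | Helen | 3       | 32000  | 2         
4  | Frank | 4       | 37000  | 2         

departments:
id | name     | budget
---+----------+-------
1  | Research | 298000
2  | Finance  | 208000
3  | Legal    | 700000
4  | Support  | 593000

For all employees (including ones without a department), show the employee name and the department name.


LEFT JOIN keeps every row from employees (the left table); where dept_id has no match in departments, the department columns become NULL. Walk through each employee:
  - employee 1 (Iris): dept_id=NULL, no match -> kept with NULL
  - employee 2 (Nate): dept_id=NULL, no match -> kept with NULL
  - employee 3 (Helen): dept_id=3 -> matches Legal
  - employee 4 (Frank): dept_id=4 -> matches Support
All 4 rows appear; 2 have NULL department.

SQL:
SELECT a.name, b.name AS department
FROM employees a
LEFT JOIN departments b ON a.dept_id = b.id

Result:
name  | department
------+-----------
Iris  | NULL      
Nate  | NULL      
Helen | Legal     
Frank | Support   


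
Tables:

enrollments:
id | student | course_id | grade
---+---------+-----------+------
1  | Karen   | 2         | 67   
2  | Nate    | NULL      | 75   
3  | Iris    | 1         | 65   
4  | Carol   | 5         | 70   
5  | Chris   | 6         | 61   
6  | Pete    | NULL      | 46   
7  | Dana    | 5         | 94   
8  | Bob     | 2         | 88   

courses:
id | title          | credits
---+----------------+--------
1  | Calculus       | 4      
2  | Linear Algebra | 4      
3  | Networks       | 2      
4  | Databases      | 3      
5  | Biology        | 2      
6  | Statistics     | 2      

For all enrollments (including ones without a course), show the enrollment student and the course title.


LEFT JOIN keeps every row from enrollments (the left table); where course_id has no match in courses, the course columns become NULL. Walk through each enrollment:
  - enrollment 1 (Karen): course_id=2 -> matches Linear Algebra
  - enrollment 2 (Nate): course_id=NULL, no match -> kept with NULL
  - enrollment 3 (Iris): course_id=1 -> matches Calculus
  - enrollment 4 (Carol): course_id=5 -> matches Biology
  - enrollment 5 (Chris): course_id=6 -> matches Statistics
  - enrollment 6 (Pete): course_id=NULL, no match -> kept with NULL
  - enrollment 7 (Dana): course_id=5 -> matches Biology
  - enrollment 8 (Bob): course_id=2 -> matches Linear Algebra
All 8 rows appear; 2 have NULL course.

SQL:
SELECT a.student, b.title AS course
FROM enrollments a
LEFT JOIN courses b ON a.course_id = b.id

Result:
student | course        
--------+---------------
Karen   | Linear Algebra
Nate    | NULL          
Iris    | Calculus      
Carol   | Biology       
Chris   | Statistics    
Pete    | NULL          
Dana    | Biology       
Bob     | Linear Algebra


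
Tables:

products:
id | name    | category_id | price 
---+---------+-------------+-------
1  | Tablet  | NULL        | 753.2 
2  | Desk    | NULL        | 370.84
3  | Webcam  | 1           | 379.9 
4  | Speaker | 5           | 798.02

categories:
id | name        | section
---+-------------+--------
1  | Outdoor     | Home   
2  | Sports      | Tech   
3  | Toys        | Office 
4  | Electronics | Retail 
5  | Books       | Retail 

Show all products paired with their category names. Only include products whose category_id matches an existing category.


INNER JOIN keeps only products rows whose category_id matches an id in categories. Walk through each product:
  - product 1 (Tablet): category_id=NULL, no match -> dropped
  - product 2 (Desk): category_id=NULL, no match -> dropped
  - product 3 (Webcam): category_id=1 -> matches Outdoor
  - product 4 (Speaker): category_id=5 -> matches Books
So 2 of 4 rows are dropped.

SQL:
SELECT a.name, b.name AS category
FROM products a
INNER JOIN categories b ON a.category_id = b.id

Result:
name    | category
--------+---------
Webcam  | Outdoor 
Speaker | Books   
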